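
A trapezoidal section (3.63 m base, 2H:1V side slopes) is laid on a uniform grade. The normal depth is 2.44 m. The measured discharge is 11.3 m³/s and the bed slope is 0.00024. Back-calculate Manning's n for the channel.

n = 0.0361

With bottom width b = 3.63 m and side slope z = 2: A = (b + zy)y = (3.63 + 2×2.44)×2.44 = 20.76 m²; P = b + 2y√(1+z²) = 3.63 + 2×2.44×2.236 = 14.54 m.
Hydraulic radius R = A/P = 20.76/14.54 = 1.428 m.
Rearranging Manning's equation: n = (1/Q) A R^(2/3) S^(1/2) = (1/11.3) × 20.76 × 1.428^(2/3) × √0.00024 = 0.0361.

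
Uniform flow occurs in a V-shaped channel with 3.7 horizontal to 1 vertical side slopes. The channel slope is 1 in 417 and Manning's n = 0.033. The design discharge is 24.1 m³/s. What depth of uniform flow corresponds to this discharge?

y_n = 2.09 m

Manning's equation rearranged: A R^(2/3) = nQ / (1·√S) = 0.033 × 24.1 / (√0.002398) = 16.24.
Trying y = 2.51 m: A R^(2/3) = 26.49 — over.
Trying y = 1.81 m: A R^(2/3) = 11.08 — short.
Trying y = 2.09 m: A R^(2/3) = 16.26 — matches.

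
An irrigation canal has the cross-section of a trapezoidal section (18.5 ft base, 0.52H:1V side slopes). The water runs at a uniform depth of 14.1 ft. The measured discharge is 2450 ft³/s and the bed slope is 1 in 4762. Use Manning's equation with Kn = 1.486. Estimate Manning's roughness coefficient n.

n = 0.012

With bottom width b = 18.5 ft and side slope z = 0.52: A = (b + zy)y = (18.5 + 0.52×14.1)×14.1 = 364.2 ft²; P = b + 2y√(1+z²) = 18.5 + 2×14.1×1.127 = 50.28 ft.
Hydraulic radius R = A/P = 364.2/50.28 = 7.243 ft.
Rearranging Manning's equation: n = (1.486/Q) A R^(2/3) S^(1/2) = (1.486/2450) × 364.2 × 7.243^(2/3) × √0.00021 = 0.012.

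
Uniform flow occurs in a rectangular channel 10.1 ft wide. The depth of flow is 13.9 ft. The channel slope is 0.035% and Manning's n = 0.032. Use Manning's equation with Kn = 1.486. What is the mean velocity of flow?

Flow area A = b·y = 10.1 × 13.9 = 140.4 ft². Wetted perimeter P = b + 2y = 10.1 + 2×13.9 = 37.9 ft.
Hydraulic radius R = A/P = 140.4/37.9 = 3.704 ft.
From Manning's equation, V = (1.486/n) R^(2/3) S^(1/2) = (1.486/0.032) × 3.704^(2/3) × 0.00035^(1/2) = 2.08 ft/s.

V = 2.08 ft/s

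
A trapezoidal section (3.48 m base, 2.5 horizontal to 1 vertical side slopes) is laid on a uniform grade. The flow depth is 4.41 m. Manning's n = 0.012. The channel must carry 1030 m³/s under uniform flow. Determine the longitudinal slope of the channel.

With bottom width b = 3.48 m and side slope z = 2.5: A = (b + zy)y = (3.48 + 2.5×4.41)×4.41 = 63.97 m²; P = b + 2y√(1+z²) = 3.48 + 2×4.41×2.693 = 27.23 m.
Hydraulic radius R = A/P = 63.97/27.23 = 2.349 m.
From Manning's equation, S = [nQ / (1 A R^(2/3))]² = [0.012 × 1030 / (1 × 63.97 × 2.349^(2/3))]² = 0.012.

S = 0.012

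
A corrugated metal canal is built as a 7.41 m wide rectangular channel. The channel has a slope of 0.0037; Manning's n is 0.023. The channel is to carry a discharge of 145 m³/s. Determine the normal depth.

Manning's equation rearranged: A R^(2/3) = nQ / (1·√S) = 0.023 × 145 / (√0.0037) = 54.83.
At y = 3.17 m: A R^(2/3) = 33.57 — low.
At y = 5.21 m: A R^(2/3) = 64.61 — high.
At y = 4.59 m: A R^(2/3) = 54.89 — matches.

y_n = 4.59 m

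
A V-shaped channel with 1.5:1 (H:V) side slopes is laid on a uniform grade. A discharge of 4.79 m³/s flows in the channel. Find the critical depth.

y_c = 1.16 m

At critical depth, Q² T / (g A³) = 1, i.e. A³/T = Q²/g = 4.79²/9.81 = 2.339.
At y = 0.895 m: A³/T = 0.6461 — short.
At y = 1.36 m: A³/T = 5.234 — over.
At y = 1.16 m: A³/T = 2.363 — ≈ 2.339.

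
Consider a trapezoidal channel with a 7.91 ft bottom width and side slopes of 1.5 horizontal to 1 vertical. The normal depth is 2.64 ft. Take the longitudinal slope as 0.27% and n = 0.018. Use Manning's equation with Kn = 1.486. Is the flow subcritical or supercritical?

subcritical

With bottom width b = 7.91 ft and side slope z = 1.5: A = (b + zy)y = (7.91 + 1.5×2.64)×2.64 = 31.34 ft²; P = b + 2y√(1+z²) = 7.91 + 2×2.64×1.803 = 17.43 ft.
Hydraulic radius R = A/P = 31.34/17.43 = 1.798 ft.
V = (1.486/n) R^(2/3) √S = (1.486/0.018) × 1.798^(2/3) × √0.0027 = 6.343 ft/s. Hydraulic depth D_h = A/T = 31.34/15.83 = 1.98 ft.
Froude number Fr = V/√(g·D_h) = 6.343/√(32.2×1.98) = 0.794, which is less than 1, so the flow is subcritical.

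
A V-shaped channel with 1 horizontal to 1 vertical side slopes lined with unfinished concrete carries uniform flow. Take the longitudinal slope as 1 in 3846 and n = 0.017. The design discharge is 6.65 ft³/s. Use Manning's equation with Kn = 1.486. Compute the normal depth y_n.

y_n = 2.32 ft

Manning's equation rearranged: A R^(2/3) = nQ / (1.486·√S) = 0.017 × 6.65 / (1.486 × √0.00026) = 4.718.
Try y = 2.02 ft: A R^(2/3) = 3.26 — short.
Try y = 2.32 ft: A R^(2/3) = 4.716 — close enough.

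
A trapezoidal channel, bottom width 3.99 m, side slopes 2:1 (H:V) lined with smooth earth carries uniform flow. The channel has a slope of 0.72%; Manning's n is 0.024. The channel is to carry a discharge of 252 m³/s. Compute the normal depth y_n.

y_n = 3.78 m

Manning's equation rearranged: A R^(2/3) = nQ / (1·√S) = 0.024 × 252 / (√0.0072) = 71.28.
Try y = 4.59 m: A R^(2/3) = 110.3 — too large.
Try y = 3.13 m: A R^(2/3) = 47.18 — too small.
Try y = 3.78 m: A R^(2/3) = 71.36 — matches.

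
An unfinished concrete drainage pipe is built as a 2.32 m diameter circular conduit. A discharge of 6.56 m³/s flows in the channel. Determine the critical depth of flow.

At critical depth, Q² T / (g A³) = 1, i.e. A³/T = Q²/g = 6.56²/9.81 = 4.387.
At y = 0.833 m: A³/T = 1.143 — short.
At y = 1.39 m: A³/T = 8.126 — over.
At y = 1.18 m: A³/T = 4.345 — matches.

y_c = 1.18 m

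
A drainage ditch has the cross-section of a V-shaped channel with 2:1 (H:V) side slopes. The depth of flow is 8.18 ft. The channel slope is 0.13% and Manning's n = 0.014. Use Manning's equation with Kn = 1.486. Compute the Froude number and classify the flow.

subcritical

For a triangular section with side slope z = 2: A = zy² = 2×8.18² = 133.8 ft²; P = 2y√(1+z²) = 2×8.18×2.236 = 36.58 ft.
Hydraulic radius R = A/P = 133.8/36.58 = 3.658 ft.
V = (1.486/n) R^(2/3) √S = (1.486/0.014) × 3.658^(2/3) × √0.0013 = 9.086 ft/s. Hydraulic depth D_h = A/T = 133.8/32.72 = 4.09 ft.
Froude number Fr = V/√(g·D_h) = 9.086/√(32.2×4.09) = 0.792, which is less than 1, so the flow is subcritical.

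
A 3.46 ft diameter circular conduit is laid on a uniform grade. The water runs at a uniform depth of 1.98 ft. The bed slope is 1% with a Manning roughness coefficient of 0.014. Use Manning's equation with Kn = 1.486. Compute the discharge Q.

For a circular section of diameter D = 3.46 ft at depth y = 1.98 ft, the central angle is θ = 2 arccos(1 − 2y/D) = 3.432 rad. Then A = (D²/8)(θ − sin θ) = 5.563 ft² and P = Dθ/2 = 5.937 ft.
Hydraulic radius R = A/P = 5.563/5.937 = 0.9371 ft.
Manning's equation: Q = (1.486/n) A R^(2/3) S^(1/2) = (1.486/0.014) × 5.563 × 0.9371^(2/3) × 0.01^(1/2) = 56.5 ft³/s.

Q = 56.5 ft³/s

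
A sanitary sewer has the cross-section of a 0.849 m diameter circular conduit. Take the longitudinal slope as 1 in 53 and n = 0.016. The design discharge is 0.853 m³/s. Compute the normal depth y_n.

Manning's equation rearranged: A R^(2/3) = nQ / (1·√S) = 0.016 × 0.853 / (√0.01887) = 0.09936.
Try y = 0.536 m: A R^(2/3) = 0.1461 — over.
Try y = 0.291 m: A R^(2/3) = 0.05091 — short.
Try y = 0.421 m: A R^(2/3) = 0.09931 — close enough.

y_n = 0.421 m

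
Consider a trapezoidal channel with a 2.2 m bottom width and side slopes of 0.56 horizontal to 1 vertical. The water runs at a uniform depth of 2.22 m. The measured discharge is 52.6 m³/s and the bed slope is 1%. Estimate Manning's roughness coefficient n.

n = 0.015

With bottom width b = 2.2 m and side slope z = 0.56: A = (b + zy)y = (2.2 + 0.56×2.22)×2.22 = 7.644 m²; P = b + 2y√(1+z²) = 2.2 + 2×2.22×1.146 = 7.289 m.
Hydraulic radius R = A/P = 7.644/7.289 = 1.049 m.
Rearranging Manning's equation: n = (1/Q) A R^(2/3) S^(1/2) = (1/52.6) × 7.644 × 1.049^(2/3) × √0.01 = 0.015.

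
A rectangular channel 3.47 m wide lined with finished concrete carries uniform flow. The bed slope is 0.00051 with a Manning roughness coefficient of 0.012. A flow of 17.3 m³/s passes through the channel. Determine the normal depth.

Manning's equation rearranged: A R^(2/3) = nQ / (1·√S) = 0.012 × 17.3 / (√0.00051) = 9.193.
Try y = 1.89 m: A R^(2/3) = 6.134 — short.
Try y = 3.27 m: A R^(2/3) = 12.34 — over.
Try y = 2.58 m: A R^(2/3) = 9.174 — ≈ 9.193.

y_n = 2.58 m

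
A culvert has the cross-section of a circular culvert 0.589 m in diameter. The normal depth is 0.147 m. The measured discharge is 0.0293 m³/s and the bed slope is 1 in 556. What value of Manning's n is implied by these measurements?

n = 0.015

For a circular section of diameter D = 0.589 m at depth y = 0.147 m, the central angle is θ = 2 arccos(1 − 2y/D) = 2.092 rad. Then A = (D²/8)(θ − sin θ) = 0.05314 m² and P = Dθ/2 = 0.6162 m.
Hydraulic radius R = A/P = 0.05314/0.6162 = 0.08624 m.
Rearranging Manning's equation: n = (1/Q) A R^(2/3) S^(1/2) = (1/0.0293) × 0.05314 × 0.08624^(2/3) × √0.001799 = 0.015.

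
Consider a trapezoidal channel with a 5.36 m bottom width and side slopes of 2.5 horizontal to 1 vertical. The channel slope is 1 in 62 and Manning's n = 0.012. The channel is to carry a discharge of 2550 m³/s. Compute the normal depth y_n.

y_n = 5.73 m

Manning's equation rearranged: A R^(2/3) = nQ / (1·√S) = 0.012 × 2550 / (√0.01613) = 240.9.
Trying y = 6.2 m: A R^(2/3) = 288.9 — over.
Trying y = 3.92 m: A R^(2/3) = 101.9 — short.
Trying y = 5.73 m: A R^(2/3) = 240.6 — matches.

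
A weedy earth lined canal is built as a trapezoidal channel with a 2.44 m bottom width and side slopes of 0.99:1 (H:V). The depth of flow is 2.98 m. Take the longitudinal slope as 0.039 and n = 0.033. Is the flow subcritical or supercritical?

With bottom width b = 2.44 m and side slope z = 0.99: A = (b + zy)y = (2.44 + 0.99×2.98)×2.98 = 16.06 m²; P = b + 2y√(1+z²) = 2.44 + 2×2.98×1.407 = 10.83 m.
Hydraulic radius R = A/P = 16.06/10.83 = 1.484 m.
V = (1/n) R^(2/3) √S = (1/0.033) × 1.484^(2/3) × √0.039 = 7.785 m/s. Hydraulic depth D_h = A/T = 16.06/8.34 = 1.926 m.
Froude number Fr = V/√(g·D_h) = 7.785/√(9.81×1.926) = 1.79, which is greater than 1, so the flow is supercritical.

supercritical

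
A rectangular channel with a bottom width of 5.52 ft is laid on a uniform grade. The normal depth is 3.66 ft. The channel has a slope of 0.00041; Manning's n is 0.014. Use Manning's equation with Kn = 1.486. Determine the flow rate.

Q = 58.7 ft³/s

Flow area A = b·y = 5.52 × 3.66 = 20.2 ft². Wetted perimeter P = b + 2y = 5.52 + 2×3.66 = 12.84 ft.
Hydraulic radius R = A/P = 20.2/12.84 = 1.573 ft.
Manning's equation: Q = (1.486/n) A R^(2/3) S^(1/2) = (1.486/0.014) × 20.2 × 1.573^(2/3) × 0.00041^(1/2) = 58.7 ft³/s.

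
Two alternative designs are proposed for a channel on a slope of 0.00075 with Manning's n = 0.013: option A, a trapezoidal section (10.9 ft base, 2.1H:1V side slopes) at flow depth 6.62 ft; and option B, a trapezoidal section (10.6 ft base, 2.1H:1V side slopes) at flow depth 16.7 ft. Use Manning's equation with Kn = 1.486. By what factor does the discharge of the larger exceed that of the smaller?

7.84

Channel A: With bottom width b = 10.9 ft and side slope z = 2.1: A = (b + zy)y = (10.9 + 2.1×6.62)×6.62 = 164.2 ft²; P = b + 2y√(1+z²) = 10.9 + 2×6.62×2.326 = 41.7 ft. Hydraulic radius R = A/P = 164.2/41.7 = 3.938 ft. Q_A = (1.486/0.013)·164.2·3.938^(2/3)·√0.00075 = 1282 ft³/s.
Channel B: With bottom width b = 10.6 ft and side slope z = 2.1: A = (b + zy)y = (10.6 + 2.1×16.7)×16.7 = 762.7 ft²; P = b + 2y√(1+z²) = 10.6 + 2×16.7×2.326 = 88.29 ft. Hydraulic radius R = A/P = 762.7/88.29 = 8.639 ft. Q_B = (1.486/0.013)·762.7·8.639^(2/3)·√0.00075 = 10050 ft³/s.
The larger discharge is 10050 ft³/s and the smaller is 1282 ft³/s; the ratio is 7.84.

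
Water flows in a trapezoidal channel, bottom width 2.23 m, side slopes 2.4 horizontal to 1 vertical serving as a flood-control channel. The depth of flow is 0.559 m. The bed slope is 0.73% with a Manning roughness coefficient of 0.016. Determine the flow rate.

With bottom width b = 2.23 m and side slope z = 2.4: A = (b + zy)y = (2.23 + 2.4×0.559)×0.559 = 1.997 m²; P = b + 2y√(1+z²) = 2.23 + 2×0.559×2.6 = 5.137 m.
Hydraulic radius R = A/P = 1.997/5.137 = 0.3887 m.
Manning's equation: Q = (1/n) A R^(2/3) S^(1/2) = (1/0.016) × 1.997 × 0.3887^(2/3) × 0.0073^(1/2) = 5.68 m³/s.

Q = 5.68 m³/s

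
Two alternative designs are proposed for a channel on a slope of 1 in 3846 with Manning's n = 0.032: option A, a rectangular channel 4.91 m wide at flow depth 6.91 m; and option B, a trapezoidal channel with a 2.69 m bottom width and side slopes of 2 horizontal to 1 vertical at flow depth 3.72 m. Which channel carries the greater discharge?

channel B

Channel A: Flow area A = b·y = 4.91 × 6.91 = 33.93 m². Wetted perimeter P = b + 2y = 4.91 + 2×6.91 = 18.73 m. Hydraulic radius R = A/P = 33.93/18.73 = 1.811 m. Q_A = (1/0.032)·33.93·1.811^(2/3)·√0.00026 = 25.41 m³/s.
Channel B: With bottom width b = 2.69 m and side slope z = 2: A = (b + zy)y = (2.69 + 2×3.72)×3.72 = 37.68 m²; P = b + 2y√(1+z²) = 2.69 + 2×3.72×2.236 = 19.33 m. Hydraulic radius R = A/P = 37.68/19.33 = 1.95 m. Q_B = (1/0.032)·37.68·1.95^(2/3)·√0.00026 = 29.64 m³/s.
Q_A = 25.41 m³/s vs Q_B = 29.64 m³/s, so channel B carries more.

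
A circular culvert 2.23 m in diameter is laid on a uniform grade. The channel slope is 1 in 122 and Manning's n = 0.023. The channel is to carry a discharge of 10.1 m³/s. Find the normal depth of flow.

y_n = 1.77 m

Manning's equation rearranged: A R^(2/3) = nQ / (1·√S) = 0.023 × 10.1 / (√0.008197) = 2.566.
Try y = 1.41 m: A R^(2/3) = 1.923 — short.
Try y = 2.07 m: A R^(2/3) = 2.844 — over.
Try y = 1.77 m: A R^(2/3) = 2.566 — close enough.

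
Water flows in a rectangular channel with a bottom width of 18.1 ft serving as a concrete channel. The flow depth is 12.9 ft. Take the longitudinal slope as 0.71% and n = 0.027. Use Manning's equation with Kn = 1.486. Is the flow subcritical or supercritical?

Flow area A = b·y = 18.1 × 12.9 = 233.5 ft². Wetted perimeter P = b + 2y = 18.1 + 2×12.9 = 43.9 ft.
Hydraulic radius R = A/P = 233.5/43.9 = 5.319 ft.
V = (1.486/n) R^(2/3) √S = (1.486/0.027) × 5.319^(2/3) × √0.0071 = 14.13 ft/s. Hydraulic depth D_h = A/T = 233.5/18.1 = 12.9 ft.
Froude number Fr = V/√(g·D_h) = 14.13/√(32.2×12.9) = 0.693, which is less than 1, so the flow is subcritical.

subcritical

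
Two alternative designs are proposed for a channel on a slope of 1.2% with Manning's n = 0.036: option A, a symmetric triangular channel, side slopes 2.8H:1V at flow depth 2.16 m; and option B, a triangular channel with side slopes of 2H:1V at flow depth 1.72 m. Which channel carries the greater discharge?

channel A

Channel A: For a triangular section with side slope z = 2.8: A = zy² = 2.8×2.16² = 13.06 m²; P = 2y√(1+z²) = 2×2.16×2.973 = 12.84 m. Hydraulic radius R = A/P = 13.06/12.84 = 1.017 m. Q_A = (1/0.036)·13.06·1.017^(2/3)·√0.012 = 40.2 m³/s.
Channel B: For a triangular section with side slope z = 2: A = zy² = 2×1.72² = 5.917 m²; P = 2y√(1+z²) = 2×1.72×2.236 = 7.692 m. Hydraulic radius R = A/P = 5.917/7.692 = 0.7692 m. Q_B = (1/0.036)·5.917·0.7692^(2/3)·√0.012 = 15.11 m³/s.
Q_A = 40.2 m³/s vs Q_B = 15.11 m³/s, so channel A carries more.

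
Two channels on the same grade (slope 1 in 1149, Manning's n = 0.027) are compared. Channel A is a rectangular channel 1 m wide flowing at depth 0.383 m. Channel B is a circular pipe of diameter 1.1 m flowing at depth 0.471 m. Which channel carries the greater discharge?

channel B

Channel A: Flow area A = b·y = 1 × 0.383 = 0.383 m². Wetted perimeter P = b + 2y = 1 + 2×0.383 = 1.766 m. Hydraulic radius R = A/P = 0.383/1.766 = 0.2169 m. Q_A = (1/0.027)·0.383·0.2169^(2/3)·√0.0008703 = 0.1511 m³/s.
Channel B: For a circular section of diameter D = 1.1 m at depth y = 0.471 m, the central angle is θ = 2 arccos(1 − 2y/D) = 2.853 rad. Then A = (D²/8)(θ − sin θ) = 0.3886 m² and P = Dθ/2 = 1.569 m. Hydraulic radius R = A/P = 0.3886/1.569 = 0.2476 m. Q_B = (1/0.027)·0.3886·0.2476^(2/3)·√0.0008703 = 0.1674 m³/s.
Q_A = 0.1511 m³/s vs Q_B = 0.1674 m³/s, so channel B carries more.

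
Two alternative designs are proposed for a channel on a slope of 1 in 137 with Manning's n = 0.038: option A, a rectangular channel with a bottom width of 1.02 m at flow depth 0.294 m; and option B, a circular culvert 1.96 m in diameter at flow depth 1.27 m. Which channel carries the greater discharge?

Channel A: Flow area A = b·y = 1.02 × 0.294 = 0.2999 m². Wetted perimeter P = b + 2y = 1.02 + 2×0.294 = 1.608 m. Hydraulic radius R = A/P = 0.2999/1.608 = 0.1865 m. Q_A = (1/0.038)·0.2999·0.1865^(2/3)·√0.007299 = 0.2201 m³/s.
Channel B: For a circular section of diameter D = 1.96 m at depth y = 1.27 m, the central angle is θ = 2 arccos(1 − 2y/D) = 3.742 rad. Then A = (D²/8)(θ − sin θ) = 2.069 m² and P = Dθ/2 = 3.668 m. Hydraulic radius R = A/P = 2.069/3.668 = 0.564 m. Q_B = (1/0.038)·2.069·0.564^(2/3)·√0.007299 = 3.175 m³/s.
Q_A = 0.2201 m³/s vs Q_B = 3.175 m³/s, so channel B carries more.

channel B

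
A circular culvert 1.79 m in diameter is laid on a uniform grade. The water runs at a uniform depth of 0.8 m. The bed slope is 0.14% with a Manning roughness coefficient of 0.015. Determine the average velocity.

V = 1.39 m/s

For a circular section of diameter D = 1.79 m at depth y = 0.8 m, the central angle is θ = 2 arccos(1 − 2y/D) = 2.929 rad. Then A = (D²/8)(θ − sin θ) = 1.089 m² and P = Dθ/2 = 2.621 m.
Hydraulic radius R = A/P = 1.089/2.621 = 0.4152 m.
From Manning's equation, V = (1/n) R^(2/3) S^(1/2) = (1/0.015) × 0.4152^(2/3) × 0.0014^(1/2) = 1.39 m/s.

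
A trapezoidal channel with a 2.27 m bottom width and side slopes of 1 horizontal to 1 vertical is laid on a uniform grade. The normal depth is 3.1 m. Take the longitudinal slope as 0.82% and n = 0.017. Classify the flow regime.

supercritical

With bottom width b = 2.27 m and side slope z = 1: A = (b + zy)y = (2.27 + 1×3.1)×3.1 = 16.65 m²; P = b + 2y√(1+z²) = 2.27 + 2×3.1×1.414 = 11.04 m.
Hydraulic radius R = A/P = 16.65/11.04 = 1.508 m.
V = (1/n) R^(2/3) √S = (1/0.017) × 1.508^(2/3) × √0.0082 = 7.005 m/s. Hydraulic depth D_h = A/T = 16.65/8.47 = 1.965 m.
Froude number Fr = V/√(g·D_h) = 7.005/√(9.81×1.965) = 1.6, which is greater than 1, so the flow is supercritical.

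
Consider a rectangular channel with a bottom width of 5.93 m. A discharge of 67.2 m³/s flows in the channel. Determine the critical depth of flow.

For a rectangular channel, critical depth y_c = (q²/g)^(1/3) where q = Q/b = 67.2/5.93 = 11.33 m²/s.
So y_c = (11.33²/9.81)^(1/3) = 2.36 m.

y_c = 2.36 m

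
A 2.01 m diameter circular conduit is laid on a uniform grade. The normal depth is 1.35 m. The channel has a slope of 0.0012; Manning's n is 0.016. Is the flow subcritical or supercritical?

subcritical

For a circular section of diameter D = 2.01 m at depth y = 1.35 m, the central angle is θ = 2 arccos(1 − 2y/D) = 3.842 rad. Then A = (D²/8)(θ − sin θ) = 2.266 m² and P = Dθ/2 = 3.862 m.
Hydraulic radius R = A/P = 2.266/3.862 = 0.5868 m.
V = (1/n) R^(2/3) √S = (1/0.016) × 0.5868^(2/3) × √0.0012 = 1.518 m/s. Hydraulic depth D_h = A/T = 2.266/1.888 = 1.2 m.
Froude number Fr = V/√(g·D_h) = 1.518/√(9.81×1.2) = 0.442, which is less than 1, so the flow is subcritical.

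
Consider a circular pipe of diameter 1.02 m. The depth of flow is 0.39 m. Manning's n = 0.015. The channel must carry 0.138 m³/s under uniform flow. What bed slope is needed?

For a circular section of diameter D = 1.02 m at depth y = 0.39 m, the central angle is θ = 2 arccos(1 − 2y/D) = 2.667 rad. Then A = (D²/8)(θ − sin θ) = 0.2873 m² and P = Dθ/2 = 1.36 m.
Hydraulic radius R = A/P = 0.2873/1.36 = 0.2113 m.
From Manning's equation, S = [nQ / (1 A R^(2/3))]² = [0.015 × 0.138 / (1 × 0.2873 × 0.2113^(2/3))]² = 0.000413.

S = 0.000413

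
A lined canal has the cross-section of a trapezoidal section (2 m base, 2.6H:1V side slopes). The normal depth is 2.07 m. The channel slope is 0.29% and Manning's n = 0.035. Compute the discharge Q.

Q = 25.5 m³/s

With bottom width b = 2 m and side slope z = 2.6: A = (b + zy)y = (2 + 2.6×2.07)×2.07 = 15.28 m²; P = b + 2y√(1+z²) = 2 + 2×2.07×2.786 = 13.53 m.
Hydraulic radius R = A/P = 15.28/13.53 = 1.129 m.
Manning's equation: Q = (1/n) A R^(2/3) S^(1/2) = (1/0.035) × 15.28 × 1.129^(2/3) × 0.0029^(1/2) = 25.5 m³/s.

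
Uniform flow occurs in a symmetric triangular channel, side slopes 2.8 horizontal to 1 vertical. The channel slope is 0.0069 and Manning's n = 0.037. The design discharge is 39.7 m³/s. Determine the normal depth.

y_n = 2.41 m

Manning's equation rearranged: A R^(2/3) = nQ / (1·√S) = 0.037 × 39.7 / (√0.0069) = 17.68.
At y = 2.81 m: A R^(2/3) = 26.65 — high.
At y = 1.98 m: A R^(2/3) = 10.48 — low.
At y = 2.41 m: A R^(2/3) = 17.69 — ≈ 17.68.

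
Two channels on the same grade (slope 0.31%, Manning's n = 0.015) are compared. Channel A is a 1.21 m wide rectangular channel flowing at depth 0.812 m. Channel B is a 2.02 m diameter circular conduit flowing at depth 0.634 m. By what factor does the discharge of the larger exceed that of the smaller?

1.12

Channel A: Flow area A = b·y = 1.21 × 0.812 = 0.9825 m². Wetted perimeter P = b + 2y = 1.21 + 2×0.812 = 2.834 m. Hydraulic radius R = A/P = 0.9825/2.834 = 0.3467 m. Q_A = (1/0.015)·0.9825·0.3467^(2/3)·√0.0031 = 1.8 m³/s.
Channel B: For a circular section of diameter D = 2.02 m at depth y = 0.634 m, the central angle is θ = 2 arccos(1 − 2y/D) = 2.379 rad. Then A = (D²/8)(θ − sin θ) = 0.8608 m² and P = Dθ/2 = 2.402 m. Hydraulic radius R = A/P = 0.8608/2.402 = 0.3583 m. Q_B = (1/0.015)·0.8608·0.3583^(2/3)·√0.0031 = 1.612 m³/s.
The larger discharge is 1.8 m³/s and the smaller is 1.612 m³/s; the ratio is 1.12.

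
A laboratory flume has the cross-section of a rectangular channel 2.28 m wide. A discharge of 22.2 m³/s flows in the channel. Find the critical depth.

For a rectangular channel, critical depth y_c = (q²/g)^(1/3) where q = Q/b = 22.2/2.28 = 9.737 m²/s.
So y_c = (9.737²/9.81)^(1/3) = 2.13 m.

y_c = 2.13 m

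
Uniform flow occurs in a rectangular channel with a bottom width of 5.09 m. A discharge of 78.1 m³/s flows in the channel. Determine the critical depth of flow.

y_c = 2.88 m

For a rectangular channel, critical depth y_c = (q²/g)^(1/3) where q = Q/b = 78.1/5.09 = 15.34 m²/s.
So y_c = (15.34²/9.81)^(1/3) = 2.88 m.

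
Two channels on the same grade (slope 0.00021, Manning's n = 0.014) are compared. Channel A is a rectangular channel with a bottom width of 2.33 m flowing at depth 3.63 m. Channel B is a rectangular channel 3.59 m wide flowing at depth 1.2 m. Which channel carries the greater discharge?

Channel A: Flow area A = b·y = 2.33 × 3.63 = 8.458 m². Wetted perimeter P = b + 2y = 2.33 + 2×3.63 = 9.59 m. Hydraulic radius R = A/P = 8.458/9.59 = 0.8819 m. Q_A = (1/0.014)·8.458·0.8819^(2/3)·√0.00021 = 8.051 m³/s.
Channel B: Flow area A = b·y = 3.59 × 1.2 = 4.308 m². Wetted perimeter P = b + 2y = 3.59 + 2×1.2 = 5.99 m. Hydraulic radius R = A/P = 4.308/5.99 = 0.7192 m. Q_B = (1/0.014)·4.308·0.7192^(2/3)·√0.00021 = 3.58 m³/s.
Q_A = 8.051 m³/s vs Q_B = 3.58 m³/s, so channel A carries more.

channel A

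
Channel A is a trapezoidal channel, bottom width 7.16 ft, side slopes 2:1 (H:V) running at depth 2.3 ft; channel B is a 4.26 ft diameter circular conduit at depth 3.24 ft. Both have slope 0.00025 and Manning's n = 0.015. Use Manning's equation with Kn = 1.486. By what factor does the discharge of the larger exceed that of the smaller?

Channel A: With bottom width b = 7.16 ft and side slope z = 2: A = (b + zy)y = (7.16 + 2×2.3)×2.3 = 27.05 ft²; P = b + 2y√(1+z²) = 7.16 + 2×2.3×2.236 = 17.45 ft. Hydraulic radius R = A/P = 27.05/17.45 = 1.55 ft. Q_A = (1.486/0.015)·27.05·1.55^(2/3)·√0.00025 = 56.75 ft³/s.
Channel B: For a circular section of diameter D = 4.26 ft at depth y = 3.24 ft, the central angle is θ = 2 arccos(1 − 2y/D) = 4.238 rad. Then A = (D²/8)(θ − sin θ) = 11.63 ft² and P = Dθ/2 = 9.027 ft. Hydraulic radius R = A/P = 11.63/9.027 = 1.289 ft. Q_B = (1.486/0.015)·11.63·1.289^(2/3)·√0.00025 = 21.57 ft³/s.
The larger discharge is 56.75 ft³/s and the smaller is 21.57 ft³/s; the ratio is 2.63.

2.63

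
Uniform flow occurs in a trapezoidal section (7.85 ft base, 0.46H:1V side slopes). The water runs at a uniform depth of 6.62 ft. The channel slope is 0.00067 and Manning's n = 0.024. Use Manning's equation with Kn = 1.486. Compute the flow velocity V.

V = 3.49 ft/s

With bottom width b = 7.85 ft and side slope z = 0.46: A = (b + zy)y = (7.85 + 0.46×6.62)×6.62 = 72.13 ft²; P = b + 2y√(1+z²) = 7.85 + 2×6.62×1.101 = 22.42 ft.
Hydraulic radius R = A/P = 72.13/22.42 = 3.217 ft.
From Manning's equation, V = (1.486/n) R^(2/3) S^(1/2) = (1.486/0.024) × 3.217^(2/3) × 0.00067^(1/2) = 3.49 ft/s.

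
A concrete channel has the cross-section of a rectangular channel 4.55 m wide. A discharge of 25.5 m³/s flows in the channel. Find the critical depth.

y_c = 1.47 m

For a rectangular channel, critical depth y_c = (q²/g)^(1/3) where q = Q/b = 25.5/4.55 = 5.604 m²/s.
So y_c = (5.604²/9.81)^(1/3) = 1.47 m.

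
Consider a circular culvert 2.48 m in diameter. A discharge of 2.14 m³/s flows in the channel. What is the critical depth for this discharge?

At critical depth, Q² T / (g A³) = 1, i.e. A³/T = Q²/g = 2.14²/9.81 = 0.4668.
Trying y = 0.493 m: A³/T = 0.1601 — too small.
Trying y = 0.762 m: A³/T = 0.8739 — too large.
Trying y = 0.648 m: A³/T = 0.4658 — close enough.

y_c = 0.648 m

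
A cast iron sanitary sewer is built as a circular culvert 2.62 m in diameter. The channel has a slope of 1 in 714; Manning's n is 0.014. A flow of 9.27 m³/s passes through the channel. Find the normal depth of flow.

y_n = 1.86 m

Manning's equation rearranged: A R^(2/3) = nQ / (1·√S) = 0.014 × 9.27 / (√0.001401) = 3.468.
At y = 2.16 m: A R^(2/3) = 4.087 — over.
At y = 1.86 m: A R^(2/3) = 3.467 — matches.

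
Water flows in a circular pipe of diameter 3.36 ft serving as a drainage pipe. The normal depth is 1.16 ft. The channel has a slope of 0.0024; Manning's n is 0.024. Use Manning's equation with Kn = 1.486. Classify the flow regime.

For a circular section of diameter D = 3.36 ft at depth y = 1.16 ft, the central angle is θ = 2 arccos(1 − 2y/D) = 2.512 rad. Then A = (D²/8)(θ − sin θ) = 2.715 ft² and P = Dθ/2 = 4.221 ft.
Hydraulic radius R = A/P = 2.715/4.221 = 0.6432 ft.
V = (1.486/n) R^(2/3) √S = (1.486/0.024) × 0.6432^(2/3) × √0.0024 = 2.26 ft/s. Hydraulic depth D_h = A/T = 2.715/3.195 = 0.8496 ft.
Froude number Fr = V/√(g·D_h) = 2.26/√(32.2×0.8496) = 0.432, which is less than 1, so the flow is subcritical.

subcritical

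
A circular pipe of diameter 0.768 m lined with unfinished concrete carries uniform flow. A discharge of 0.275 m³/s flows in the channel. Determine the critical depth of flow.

y_c = 0.316 m

At critical depth, Q² T / (g A³) = 1, i.e. A³/T = Q²/g = 0.275²/9.81 = 0.007709.
At y = 0.372 m: A³/T = 0.01433 — over.
At y = 0.225 m: A³/T = 0.002069 — short.
At y = 0.316 m: A³/T = 0.007674 — close enough.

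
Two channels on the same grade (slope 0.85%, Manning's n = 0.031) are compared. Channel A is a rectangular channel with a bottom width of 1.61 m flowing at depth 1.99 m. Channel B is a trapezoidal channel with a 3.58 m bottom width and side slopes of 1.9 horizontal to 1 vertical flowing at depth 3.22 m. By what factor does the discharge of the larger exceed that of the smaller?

Channel A: Flow area A = b·y = 1.61 × 1.99 = 3.204 m². Wetted perimeter P = b + 2y = 1.61 + 2×1.99 = 5.59 m. Hydraulic radius R = A/P = 3.204/5.59 = 0.5731 m. Q_A = (1/0.031)·3.204·0.5731^(2/3)·√0.0085 = 6.575 m³/s.
Channel B: With bottom width b = 3.58 m and side slope z = 1.9: A = (b + zy)y = (3.58 + 1.9×3.22)×3.22 = 31.23 m²; P = b + 2y√(1+z²) = 3.58 + 2×3.22×2.147 = 17.41 m. Hydraulic radius R = A/P = 31.23/17.41 = 1.794 m. Q_B = (1/0.031)·31.23·1.794^(2/3)·√0.0085 = 137.1 m³/s.
The larger discharge is 137.1 m³/s and the smaller is 6.575 m³/s; the ratio is 20.9.

20.9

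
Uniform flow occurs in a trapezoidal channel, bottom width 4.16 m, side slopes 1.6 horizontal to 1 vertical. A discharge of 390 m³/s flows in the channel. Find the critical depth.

y_c = 5.41 m

At critical depth, Q² T / (g A³) = 1, i.e. A³/T = Q²/g = 390²/9.81 = 15500.
Try y = 6.09 m: A³/T = 25670 — over.
Try y = 4.34 m: A³/T = 6201 — short.
Try y = 5.41 m: A³/T = 15520 — matches.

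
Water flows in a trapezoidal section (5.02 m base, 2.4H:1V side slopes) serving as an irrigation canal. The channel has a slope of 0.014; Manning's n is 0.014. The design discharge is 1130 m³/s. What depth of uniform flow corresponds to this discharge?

y_n = 4.54 m

Manning's equation rearranged: A R^(2/3) = nQ / (1·√S) = 0.014 × 1130 / (√0.014) = 133.7.
Trying y = 4.99 m: A R^(2/3) = 166 — over.
Trying y = 3.47 m: A R^(2/3) = 73.73 — short.
Trying y = 4.54 m: A R^(2/3) = 134 — matches.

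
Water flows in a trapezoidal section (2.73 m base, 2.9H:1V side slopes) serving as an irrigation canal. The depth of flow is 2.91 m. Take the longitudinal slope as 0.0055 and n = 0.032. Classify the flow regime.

subcritical

With bottom width b = 2.73 m and side slope z = 2.9: A = (b + zy)y = (2.73 + 2.9×2.91)×2.91 = 32.5 m²; P = b + 2y√(1+z²) = 2.73 + 2×2.91×3.068 = 20.58 m.
Hydraulic radius R = A/P = 32.5/20.58 = 1.579 m.
V = (1/n) R^(2/3) √S = (1/0.032) × 1.579^(2/3) × √0.0055 = 3.143 m/s. Hydraulic depth D_h = A/T = 32.5/19.61 = 1.658 m.
Froude number Fr = V/√(g·D_h) = 3.143/√(9.81×1.658) = 0.779, which is less than 1, so the flow is subcritical.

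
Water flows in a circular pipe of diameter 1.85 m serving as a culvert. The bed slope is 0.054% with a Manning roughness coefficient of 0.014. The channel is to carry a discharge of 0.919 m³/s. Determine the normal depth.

Manning's equation rearranged: A R^(2/3) = nQ / (1·√S) = 0.014 × 0.919 / (√0.00054) = 0.5537.
At y = 0.57 m: A R^(2/3) = 0.3315 — low.
At y = 0.918 m: A R^(2/3) = 0.7935 — high.
At y = 0.749 m: A R^(2/3) = 0.5538 — ≈ 0.5537.

y_n = 0.749 m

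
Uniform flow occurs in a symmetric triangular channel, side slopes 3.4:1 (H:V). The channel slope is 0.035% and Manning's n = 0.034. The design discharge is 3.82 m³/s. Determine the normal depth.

Manning's equation rearranged: A R^(2/3) = nQ / (1·√S) = 0.034 × 3.82 / (√0.00035) = 6.942.
Try y = 2 m: A R^(2/3) = 13.23 — high.
Try y = 1.4 m: A R^(2/3) = 5.11 — low.
Try y = 1.57 m: A R^(2/3) = 6.937 — close enough.

y_n = 1.57 m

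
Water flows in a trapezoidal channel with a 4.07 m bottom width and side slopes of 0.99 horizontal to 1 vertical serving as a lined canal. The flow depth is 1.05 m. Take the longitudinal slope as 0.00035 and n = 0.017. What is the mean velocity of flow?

With bottom width b = 4.07 m and side slope z = 0.99: A = (b + zy)y = (4.07 + 0.99×1.05)×1.05 = 5.365 m²; P = b + 2y√(1+z²) = 4.07 + 2×1.05×1.407 = 7.025 m.
Hydraulic radius R = A/P = 5.365/7.025 = 0.7637 m.
From Manning's equation, V = (1/n) R^(2/3) S^(1/2) = (1/0.017) × 0.7637^(2/3) × 0.00035^(1/2) = 0.919 m/s.

V = 0.919 m/s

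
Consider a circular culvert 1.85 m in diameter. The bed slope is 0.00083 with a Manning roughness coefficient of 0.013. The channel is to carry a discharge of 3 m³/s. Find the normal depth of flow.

y_n = 1.3 m

Manning's equation rearranged: A R^(2/3) = nQ / (1·√S) = 0.013 × 3 / (√0.00083) = 1.354.
At y = 1.59 m: A R^(2/3) = 1.67 — over.
At y = 1.12 m: A R^(2/3) = 1.095 — short.
At y = 1.3 m: A R^(2/3) = 1.353 — ≈ 1.354.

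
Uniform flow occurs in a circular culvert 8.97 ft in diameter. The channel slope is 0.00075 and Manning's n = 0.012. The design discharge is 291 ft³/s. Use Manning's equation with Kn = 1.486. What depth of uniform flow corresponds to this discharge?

y_n = 6.03 ft

Manning's equation rearranged: A R^(2/3) = nQ / (1.486·√S) = 0.012 × 291 / (1.486 × √0.00075) = 85.81.
Trying y = 4.69 ft: A R^(2/3) = 58.36 — short.
Trying y = 7.57 ft: A R^(2/3) = 111 — over.
Trying y = 6.03 ft: A R^(2/3) = 85.85 — matches.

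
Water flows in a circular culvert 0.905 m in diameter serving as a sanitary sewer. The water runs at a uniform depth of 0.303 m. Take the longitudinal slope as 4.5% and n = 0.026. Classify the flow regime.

For a circular section of diameter D = 0.905 m at depth y = 0.303 m, the central angle is θ = 2 arccos(1 − 2y/D) = 2.468 rad. Then A = (D²/8)(θ − sin θ) = 0.1888 m² and P = Dθ/2 = 1.117 m.
Hydraulic radius R = A/P = 0.1888/1.117 = 0.1691 m.
V = (1/n) R^(2/3) √S = (1/0.026) × 0.1691^(2/3) × √0.045 = 2.495 m/s. Hydraulic depth D_h = A/T = 0.1888/0.8542 = 0.2211 m.
Froude number Fr = V/√(g·D_h) = 2.495/√(9.81×0.2211) = 1.69, which is greater than 1, so the flow is supercritical.

supercritical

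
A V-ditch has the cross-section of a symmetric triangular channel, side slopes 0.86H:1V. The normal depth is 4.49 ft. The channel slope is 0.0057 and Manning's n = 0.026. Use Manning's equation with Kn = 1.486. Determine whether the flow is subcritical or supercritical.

For a triangular section with side slope z = 0.86: A = zy² = 0.86×4.49² = 17.34 ft²; P = 2y√(1+z²) = 2×4.49×1.319 = 11.84 ft.
Hydraulic radius R = A/P = 17.34/11.84 = 1.464 ft.
V = (1.486/n) R^(2/3) √S = (1.486/0.026) × 1.464^(2/3) × √0.0057 = 5.563 ft/s. Hydraulic depth D_h = A/T = 17.34/7.723 = 2.245 ft.
Froude number Fr = V/√(g·D_h) = 5.563/√(32.2×2.245) = 0.654, which is less than 1, so the flow is subcritical.

subcritical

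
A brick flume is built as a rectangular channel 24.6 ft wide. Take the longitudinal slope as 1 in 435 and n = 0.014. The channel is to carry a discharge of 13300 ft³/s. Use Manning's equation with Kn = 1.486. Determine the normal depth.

Manning's equation rearranged: A R^(2/3) = nQ / (1.486·√S) = 0.014 × 13300 / (1.486 × √0.002299) = 2613.
At y = 22.2 ft: A R^(2/3) = 2169 — low.
At y = 30.6 ft: A R^(2/3) = 3202 — high.
At y = 25.8 ft: A R^(2/3) = 2608 — matches.

y_n = 25.8 ft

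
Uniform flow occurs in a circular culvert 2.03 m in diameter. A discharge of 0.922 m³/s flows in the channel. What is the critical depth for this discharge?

At critical depth, Q² T / (g A³) = 1, i.e. A³/T = Q²/g = 0.922²/9.81 = 0.08665.
At y = 0.551 m: A³/T = 0.1985 — over.
At y = 0.384 m: A³/T = 0.04843 — short.
At y = 0.446 m: A³/T = 0.08704 — ≈ 0.08665.

y_c = 0.446 m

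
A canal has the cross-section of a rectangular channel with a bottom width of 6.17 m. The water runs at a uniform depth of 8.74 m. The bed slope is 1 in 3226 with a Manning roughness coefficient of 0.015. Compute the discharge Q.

Q = 110 m³/s

Flow area A = b·y = 6.17 × 8.74 = 53.93 m². Wetted perimeter P = b + 2y = 6.17 + 2×8.74 = 23.65 m.
Hydraulic radius R = A/P = 53.93/23.65 = 2.28 m.
Manning's equation: Q = (1/n) A R^(2/3) S^(1/2) = (1/0.015) × 53.93 × 2.28^(2/3) × 0.00031^(1/2) = 110 m³/s.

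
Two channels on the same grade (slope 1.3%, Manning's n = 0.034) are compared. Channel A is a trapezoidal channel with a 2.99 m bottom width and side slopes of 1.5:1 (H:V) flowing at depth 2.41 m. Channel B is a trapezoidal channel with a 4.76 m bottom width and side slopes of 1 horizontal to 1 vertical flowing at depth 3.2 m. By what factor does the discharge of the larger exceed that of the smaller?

1.96

Channel A: With bottom width b = 2.99 m and side slope z = 1.5: A = (b + zy)y = (2.99 + 1.5×2.41)×2.41 = 15.92 m²; P = b + 2y√(1+z²) = 2.99 + 2×2.41×1.803 = 11.68 m. Hydraulic radius R = A/P = 15.92/11.68 = 1.363 m. Q_A = (1/0.034)·15.92·1.363^(2/3)·√0.013 = 65.62 m³/s.
Channel B: With bottom width b = 4.76 m and side slope z = 1: A = (b + zy)y = (4.76 + 1×3.2)×3.2 = 25.47 m²; P = b + 2y√(1+z²) = 4.76 + 2×3.2×1.414 = 13.81 m. Hydraulic radius R = A/P = 25.47/13.81 = 1.844 m. Q_B = (1/0.034)·25.47·1.844^(2/3)·√0.013 = 128.5 m³/s.
The larger discharge is 128.5 m³/s and the smaller is 65.62 m³/s; the ratio is 1.96.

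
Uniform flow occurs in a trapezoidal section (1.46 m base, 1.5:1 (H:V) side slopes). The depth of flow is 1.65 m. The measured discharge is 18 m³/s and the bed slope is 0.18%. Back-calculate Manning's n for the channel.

n = 0.014

With bottom width b = 1.46 m and side slope z = 1.5: A = (b + zy)y = (1.46 + 1.5×1.65)×1.65 = 6.493 m²; P = b + 2y√(1+z²) = 1.46 + 2×1.65×1.803 = 7.409 m.
Hydraulic radius R = A/P = 6.493/7.409 = 0.8763 m.
Rearranging Manning's equation: n = (1/Q) A R^(2/3) S^(1/2) = (1/18) × 6.493 × 0.8763^(2/3) × √0.0018 = 0.014.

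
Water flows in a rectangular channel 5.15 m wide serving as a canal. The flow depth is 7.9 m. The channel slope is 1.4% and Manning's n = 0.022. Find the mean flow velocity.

Flow area A = b·y = 5.15 × 7.9 = 40.69 m². Wetted perimeter P = b + 2y = 5.15 + 2×7.9 = 20.95 m.
Hydraulic radius R = A/P = 40.69/20.95 = 1.942 m.
From Manning's equation, V = (1/n) R^(2/3) S^(1/2) = (1/0.022) × 1.942^(2/3) × 0.014^(1/2) = 8.37 m/s.

V = 8.37 m/s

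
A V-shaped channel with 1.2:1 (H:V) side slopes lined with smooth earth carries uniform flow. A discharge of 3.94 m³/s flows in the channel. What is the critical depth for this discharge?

At critical depth, Q² T / (g A³) = 1, i.e. A³/T = Q²/g = 3.94²/9.81 = 1.582.
At y = 0.871 m: A³/T = 0.3609 — too small.
At y = 1.29 m: A³/T = 2.572 — too large.
At y = 1.17 m: A³/T = 1.579 — matches.

y_c = 1.17 m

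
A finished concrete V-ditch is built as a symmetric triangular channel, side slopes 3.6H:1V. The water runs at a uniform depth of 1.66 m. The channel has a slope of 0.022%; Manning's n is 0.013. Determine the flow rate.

For a triangular section with side slope z = 3.6: A = zy² = 3.6×1.66² = 9.92 m²; P = 2y√(1+z²) = 2×1.66×3.736 = 12.4 m.
Hydraulic radius R = A/P = 9.92/12.4 = 0.7997 m.
Manning's equation: Q = (1/n) A R^(2/3) S^(1/2) = (1/0.013) × 9.92 × 0.7997^(2/3) × 0.00022^(1/2) = 9.75 m³/s.

Q = 9.75 m³/s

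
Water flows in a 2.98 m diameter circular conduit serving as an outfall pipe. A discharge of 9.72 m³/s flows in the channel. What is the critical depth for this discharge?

At critical depth, Q² T / (g A³) = 1, i.e. A³/T = Q²/g = 9.72²/9.81 = 9.631.
Try y = 1.58 m: A³/T = 17.8 — too large.
Try y = 1.01 m: A³/T = 3.199 — too small.
Try y = 1.35 m: A³/T = 9.76 — close enough.

y_c = 1.35 m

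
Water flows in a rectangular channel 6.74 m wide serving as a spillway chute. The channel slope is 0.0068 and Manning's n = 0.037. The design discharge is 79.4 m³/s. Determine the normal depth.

y_n = 3.64 m

Manning's equation rearranged: A R^(2/3) = nQ / (1·√S) = 0.037 × 79.4 / (√0.0068) = 35.63.
Try y = 4.26 m: A R^(2/3) = 43.76 — too large.
Try y = 2.61 m: A R^(2/3) = 22.75 — too small.
Try y = 3.64 m: A R^(2/3) = 35.63 — matches.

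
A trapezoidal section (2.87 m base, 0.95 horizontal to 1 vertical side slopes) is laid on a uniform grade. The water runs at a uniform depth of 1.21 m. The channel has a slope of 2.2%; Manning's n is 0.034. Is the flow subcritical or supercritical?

supercritical

With bottom width b = 2.87 m and side slope z = 0.95: A = (b + zy)y = (2.87 + 0.95×1.21)×1.21 = 4.864 m²; P = b + 2y√(1+z²) = 2.87 + 2×1.21×1.379 = 6.208 m.
Hydraulic radius R = A/P = 4.864/6.208 = 0.7834 m.
V = (1/n) R^(2/3) √S = (1/0.034) × 0.7834^(2/3) × √0.022 = 3.707 m/s. Hydraulic depth D_h = A/T = 4.864/5.169 = 0.9409 m.
Froude number Fr = V/√(g·D_h) = 3.707/√(9.81×0.9409) = 1.22, which is greater than 1, so the flow is supercritical.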